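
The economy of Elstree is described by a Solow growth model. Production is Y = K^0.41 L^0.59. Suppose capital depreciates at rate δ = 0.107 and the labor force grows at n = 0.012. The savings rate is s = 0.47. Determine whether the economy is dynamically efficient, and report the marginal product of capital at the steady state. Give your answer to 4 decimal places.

n + δ = 0.012 + 0.107 = 0.119.
Steady-state k*: s·k^0.41 = 0.119·k gives k* = (0.47/0.119)^(1/0.59) ≈ 10.2590.
MPK = 0.41·10.2590^(-0.59) ≈ 0.1038.
MPK < n+δ = 0.119, so the economy is dynamically inefficient (over-saving).

dynamically inefficient; MPK ≈ 0.1038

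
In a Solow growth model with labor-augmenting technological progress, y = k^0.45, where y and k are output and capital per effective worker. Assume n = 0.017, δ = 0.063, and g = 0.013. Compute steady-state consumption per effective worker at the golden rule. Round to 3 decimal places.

c_gold ≈ 1.998

n + g + δ = 0.017 + 0.013 + 0.063 = 0.093.
Maximizing c = f(k) − (n+g+δ)·k gives f'(k) = n+g+δ, i.e. 0.45·k^(0.45−1) = 0.093, so k_gold = (0.45/0.093)^(1/0.55) ≈ 17.5777.
y_gold = 17.5777^0.45 ≈ 3.6327.
c_gold = y_gold − (n+g+δ)·k_gold = 3.6327 − 0.093·17.5777 ≈ 1.9980.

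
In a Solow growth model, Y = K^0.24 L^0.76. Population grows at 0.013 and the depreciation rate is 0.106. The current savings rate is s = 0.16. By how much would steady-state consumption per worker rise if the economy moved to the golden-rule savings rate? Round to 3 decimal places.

Δc ≈ 0.026

Capital per worker breaks even when investment replaces (n + δ)·k; here n + δ = 0.119.
Current steady state (s = 0.16): k* = (0.16/0.119)^(1/0.76) ≈ 1.4763, y* = 1.4763^0.24 ≈ 1.0980, c* = (1−0.16)·1.0980 ≈ 0.9223.
Setting f'(k) = n+δ gives 0.24·k^(0.24−1) = 0.119, hence k_gold = (0.24/0.119)^(1/0.76) ≈ 2.5169.
y_gold = 2.5169^0.24 ≈ 1.2480, c_gold = y_gold − 0.119·k_gold ≈ 0.9485.
Gain: Δc = 0.9485 − 0.9223 ≈ 0.0262.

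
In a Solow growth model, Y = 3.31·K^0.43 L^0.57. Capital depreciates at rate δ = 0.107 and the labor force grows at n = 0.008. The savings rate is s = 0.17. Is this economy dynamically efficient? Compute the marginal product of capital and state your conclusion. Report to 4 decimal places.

The effective depreciation rate is n + δ = 0.008 + 0.107 = 0.115.
Steady-state k*: s·A·k^0.43 = 0.115·k gives k* = (0.17·3.31/0.115)^(1/0.57) ≈ 16.2102.
MPK = 0.43·3.31·16.2102^(-0.57) ≈ 0.2909.
MPK > n+δ = 0.115, so the economy is dynamically efficient (under-saving).

dynamically efficient; MPK ≈ 0.2909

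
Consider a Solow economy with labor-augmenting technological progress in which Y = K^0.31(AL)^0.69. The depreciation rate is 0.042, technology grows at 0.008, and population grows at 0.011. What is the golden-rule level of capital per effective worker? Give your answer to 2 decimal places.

k_gold ≈ 10.55

Break-even investment rate: n + g + δ = 0.011 + 0.008 + 0.042 = 0.061.
Golden rule sets MPK = n+g+δ: 0.31·k^(0.31−1) = 0.061, so k_gold = (0.31/0.061)^(1/0.69) ≈ 10.5496.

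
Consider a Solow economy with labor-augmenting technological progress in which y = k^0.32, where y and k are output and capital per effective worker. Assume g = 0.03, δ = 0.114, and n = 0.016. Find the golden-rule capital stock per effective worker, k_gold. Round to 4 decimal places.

Capital per effective worker breaks even when investment replaces (n + g + δ)·k; here n + g + δ = 0.16.
At the golden rule the marginal product of capital equals n+g+δ: 0.32·k^(0.32−1) = 0.16. Solving, k_gold = (0.32/0.16)^(1/0.68) ≈ 2.7713.

k_gold ≈ 2.7713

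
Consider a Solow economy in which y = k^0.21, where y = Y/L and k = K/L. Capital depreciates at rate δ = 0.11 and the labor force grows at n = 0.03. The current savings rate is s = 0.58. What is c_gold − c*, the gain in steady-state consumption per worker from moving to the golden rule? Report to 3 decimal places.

The effective depreciation rate is n + δ = 0.03 + 0.11 = 0.14.
Current steady state (s = 0.58): k* = (0.58/0.14)^(1/0.79) ≈ 6.0449, y* = 6.0449^0.21 ≈ 1.4591, c* = (1−0.58)·1.4591 ≈ 0.6128.
Setting f'(k) = n+δ gives 0.21·k^(0.21−1) = 0.14, hence k_gold = (0.21/0.14)^(1/0.79) ≈ 1.6707.
y_gold = 1.6707^0.21 ≈ 1.1138, c_gold = y_gold − 0.14·k_gold ≈ 0.8799.
Gain: Δc = 0.8799 − 0.6128 ≈ 0.2671.

Δc ≈ 0.267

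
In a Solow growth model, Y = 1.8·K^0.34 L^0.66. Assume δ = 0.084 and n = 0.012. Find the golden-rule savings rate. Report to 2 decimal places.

s_gold = 0.34

Break-even investment rate: n + δ = 0.012 + 0.084 = 0.096.
At the golden rule MPK = n+δ, and in any Cobb-Douglas steady state s = (n+δ)·k/y = MPK·k/y = capital's share 0.34.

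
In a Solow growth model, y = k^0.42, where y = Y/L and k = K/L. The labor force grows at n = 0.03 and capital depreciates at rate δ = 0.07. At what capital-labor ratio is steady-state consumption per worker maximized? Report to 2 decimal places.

Capital per worker breaks even when investment replaces (n + δ)·k; here n + δ = 0.1.
At the golden rule the marginal product of capital equals n+δ: 0.42·k^(0.42−1) = 0.1. Solving, k_gold = (0.42/0.1)^(1/0.58) ≈ 11.8732.

k_gold ≈ 11.87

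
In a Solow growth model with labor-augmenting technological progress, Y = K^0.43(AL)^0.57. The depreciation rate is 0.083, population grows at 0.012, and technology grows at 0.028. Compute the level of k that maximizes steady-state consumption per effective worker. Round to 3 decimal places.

k_gold ≈ 8.987

Break-even investment rate: n + g + δ = 0.012 + 0.028 + 0.083 = 0.123.
Maximizing c = f(k) − (n+g+δ)·k gives f'(k) = n+g+δ, i.e. 0.43·k^(0.43−1) = 0.123, so k_gold = (0.43/0.123)^(1/0.57) ≈ 8.9871.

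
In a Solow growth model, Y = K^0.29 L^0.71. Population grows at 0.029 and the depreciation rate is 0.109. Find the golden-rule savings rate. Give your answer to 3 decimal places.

s_gold = 0.290

Capital per worker breaks even when investment replaces (n + δ)·k; here n + δ = 0.138.
At the golden rule MPK = n+δ, and in any Cobb-Douglas steady state s = (n+δ)·k/y = MPK·k/y = capital's share 0.29.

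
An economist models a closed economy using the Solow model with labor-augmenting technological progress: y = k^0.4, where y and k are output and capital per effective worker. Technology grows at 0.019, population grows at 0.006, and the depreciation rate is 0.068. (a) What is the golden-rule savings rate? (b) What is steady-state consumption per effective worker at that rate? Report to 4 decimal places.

The effective depreciation rate is n + g + δ = 0.006 + 0.019 + 0.068 = 0.093.
For Cobb-Douglas, s_gold equals capital's share: s_gold = 0.4.
At the golden rule the marginal product of capital equals n+g+δ: 0.4·k^(0.4−1) = 0.093. Solving, k_gold = (0.4/0.093)^(1/0.6) ≈ 11.3753.
y_gold = 11.3753^0.4 ≈ 2.6448; c_gold = (1−0.4)·y_gold ≈ 1.5869.

(a) s_gold = 0.4000; (b) c_gold ≈ 1.5869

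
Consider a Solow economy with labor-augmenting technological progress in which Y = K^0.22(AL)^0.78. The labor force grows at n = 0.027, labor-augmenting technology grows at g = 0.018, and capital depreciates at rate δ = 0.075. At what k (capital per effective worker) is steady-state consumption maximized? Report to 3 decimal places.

k_gold ≈ 2.175

The effective depreciation rate is n + g + δ = 0.027 + 0.018 + 0.075 = 0.12.
Golden rule sets MPK = n+g+δ: 0.22·k^(0.22−1) = 0.12, so k_gold = (0.22/0.12)^(1/0.78) ≈ 2.1751.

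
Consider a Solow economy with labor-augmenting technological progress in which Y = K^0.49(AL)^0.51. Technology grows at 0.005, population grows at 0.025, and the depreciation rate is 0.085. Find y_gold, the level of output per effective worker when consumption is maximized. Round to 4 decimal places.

Break-even investment rate: n + g + δ = 0.025 + 0.005 + 0.085 = 0.115.
Golden rule sets MPK = n+g+δ: 0.49·k^(0.49−1) = 0.115, so k_gold = (0.49/0.115)^(1/0.51) ≈ 17.1518.
Output: y_gold = k_gold^0.49 = 17.1518^0.49 ≈ 4.0254.

y_gold ≈ 4.0254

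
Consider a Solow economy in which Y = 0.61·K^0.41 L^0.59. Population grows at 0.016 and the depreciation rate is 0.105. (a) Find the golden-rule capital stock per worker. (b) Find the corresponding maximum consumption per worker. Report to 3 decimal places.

(a) k_gold ≈ 3.423; (b) c_gold ≈ 0.596

n + δ = 0.016 + 0.105 = 0.121.
At the golden rule the marginal product of capital equals n+δ: 0.41·0.61·k^(0.41−1) = 0.121. Solving, k_gold = (0.41·0.61/0.121)^(1/0.59) ≈ 3.4234.
y_gold = 0.61·3.4234^0.41 ≈ 1.0103; c_gold = y_gold − 0.121·k_gold ≈ 0.5961.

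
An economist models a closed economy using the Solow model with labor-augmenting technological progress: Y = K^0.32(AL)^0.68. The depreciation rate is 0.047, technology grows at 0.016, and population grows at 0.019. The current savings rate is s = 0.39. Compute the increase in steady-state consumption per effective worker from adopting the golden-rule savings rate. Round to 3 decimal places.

Δc ≈ 0.020

n + g + δ = 0.019 + 0.016 + 0.047 = 0.082.
Current steady state (s = 0.39): k* = (0.39/0.082)^(1/0.68) ≈ 9.9073, y* = 9.9073^0.32 ≈ 2.0831, c* = (1−0.39)·2.0831 ≈ 1.2707.
At the golden rule the marginal product of capital equals n+g+δ: 0.32·k^(0.32−1) = 0.082. Solving, k_gold = (0.32/0.082)^(1/0.68) ≈ 7.4065.
y_gold = 7.4065^0.32 ≈ 1.8979, c_gold = y_gold − 0.082·k_gold ≈ 1.2906.
Gain: Δc = 1.2906 − 1.2707 ≈ 0.0199.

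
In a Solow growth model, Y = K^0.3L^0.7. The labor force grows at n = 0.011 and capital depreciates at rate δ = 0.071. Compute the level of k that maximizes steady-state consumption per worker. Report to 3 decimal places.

k_gold ≈ 6.379

Break-even investment rate: n + δ = 0.011 + 0.071 = 0.082.
At the golden rule the marginal product of capital equals n+δ: 0.3·k^(0.3−1) = 0.082. Solving, k_gold = (0.3/0.082)^(1/0.7) ≈ 6.3786.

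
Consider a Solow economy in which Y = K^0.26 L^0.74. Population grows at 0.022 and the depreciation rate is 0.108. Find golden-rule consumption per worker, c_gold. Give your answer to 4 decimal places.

c_gold ≈ 0.9441

The effective depreciation rate is n + δ = 0.022 + 0.108 = 0.13.
Golden rule sets MPK = n+δ: 0.26·k^(0.26−1) = 0.13, so k_gold = (0.26/0.13)^(1/0.74) ≈ 2.5515.
y_gold = 2.5515^0.26 ≈ 1.2758.
c_gold = y_gold − (n+δ)·k_gold = 1.2758 − 0.13·2.5515 ≈ 0.9441.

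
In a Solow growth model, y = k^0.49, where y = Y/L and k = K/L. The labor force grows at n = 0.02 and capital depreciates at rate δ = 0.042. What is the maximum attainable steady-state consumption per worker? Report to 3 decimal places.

c_gold ≈ 3.717

Capital per worker breaks even when investment replaces (n + δ)·k; here n + δ = 0.062.
Golden rule sets MPK = n+δ: 0.49·k^(0.49−1) = 0.062, so k_gold = (0.49/0.062)^(1/0.51) ≈ 57.5971.
y_gold = 57.5971^0.49 ≈ 7.2878.
c_gold = y_gold − (n+δ)·k_gold = 7.2878 − 0.062·57.5971 ≈ 3.7168.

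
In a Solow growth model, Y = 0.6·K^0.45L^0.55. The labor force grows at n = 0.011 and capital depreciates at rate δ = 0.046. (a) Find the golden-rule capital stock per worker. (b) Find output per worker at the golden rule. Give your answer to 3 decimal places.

n + δ = 0.011 + 0.046 = 0.057.
Maximizing c = f(k) − (n+δ)·k gives f'(k) = n+δ, i.e. 0.45·0.6·k^(0.45−1) = 0.057, so k_gold = (0.45·0.6/0.057)^(1/0.55) ≈ 16.9107.
y_gold = 0.6·16.9107^0.45 ≈ 2.1420.

(a) k_gold ≈ 16.911; (b) y_gold ≈ 2.142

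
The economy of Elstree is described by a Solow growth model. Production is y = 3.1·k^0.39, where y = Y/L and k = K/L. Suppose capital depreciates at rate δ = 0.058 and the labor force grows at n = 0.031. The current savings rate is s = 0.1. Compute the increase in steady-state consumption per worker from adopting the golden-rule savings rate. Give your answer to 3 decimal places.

n + δ = 0.031 + 0.058 = 0.089.
Current steady state (s = 0.1): k* = (0.1·3.1/0.089)^(1/0.61) ≈ 7.7353, y* = 3.1·7.7353^0.39 ≈ 6.8844, c* = (1−0.1)·6.8844 ≈ 6.1960.
At the golden rule the marginal product of capital equals n+δ: 0.39·3.1·k^(0.39−1) = 0.089. Solving, k_gold = (0.39·3.1/0.089)^(1/0.61) ≈ 72.0173.
y_gold = 3.1·72.0173^0.39 ≈ 16.4347, c_gold = y_gold − 0.089·k_gold ≈ 10.0252.
Gain: Δc = 10.0252 − 6.1960 ≈ 3.8292.

Δc ≈ 3.829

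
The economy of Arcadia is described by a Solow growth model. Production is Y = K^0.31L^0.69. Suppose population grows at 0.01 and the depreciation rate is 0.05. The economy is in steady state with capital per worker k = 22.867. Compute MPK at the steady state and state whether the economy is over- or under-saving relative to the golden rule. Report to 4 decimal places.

Break-even investment rate: n + δ = 0.01 + 0.05 = 0.06.
MPK = 0.31·k^(0.31−1) = 0.31·22.867^(-0.69) ≈ 0.0358.
MPK < 0.06, so the economy is dynamically inefficient (over-saving).

over-saving; MPK ≈ 0.0358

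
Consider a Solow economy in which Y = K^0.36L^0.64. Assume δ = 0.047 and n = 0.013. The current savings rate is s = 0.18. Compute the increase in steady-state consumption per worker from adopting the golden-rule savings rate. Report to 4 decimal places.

Capital per worker breaks even when investment replaces (n + δ)·k; here n + δ = 0.06.
Current steady state (s = 0.18): k* = (0.18/0.06)^(1/0.64) ≈ 5.5655, y* = 5.5655^0.36 ≈ 1.8552, c* = (1−0.18)·1.8552 ≈ 1.5212.
Setting f'(k) = n+δ gives 0.36·k^(0.36−1) = 0.06, hence k_gold = (0.36/0.06)^(1/0.64) ≈ 16.4385.
y_gold = 16.4385^0.36 ≈ 2.7397, c_gold = y_gold − 0.06·k_gold ≈ 1.7534.
Gain: Δc = 1.7534 − 1.5212 ≈ 0.2322.

Δc ≈ 0.2322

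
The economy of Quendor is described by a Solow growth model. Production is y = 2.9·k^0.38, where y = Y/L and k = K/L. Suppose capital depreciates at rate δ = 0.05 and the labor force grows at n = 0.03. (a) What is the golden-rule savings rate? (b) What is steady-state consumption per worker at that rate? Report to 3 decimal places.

n + δ = 0.03 + 0.05 = 0.08.
For Cobb-Douglas, s_gold equals capital's share: s_gold = 0.38.
At the golden rule the marginal product of capital equals n+δ: 0.38·2.9·k^(0.38−1) = 0.08. Solving, k_gold = (0.38·2.9/0.08)^(1/0.62) ≈ 68.7455.
y_gold = 2.9·68.7455^0.38 ≈ 14.4727; c_gold = (1−0.38)·y_gold ≈ 8.9731.

(a) s_gold = 0.380; (b) c_gold ≈ 8.973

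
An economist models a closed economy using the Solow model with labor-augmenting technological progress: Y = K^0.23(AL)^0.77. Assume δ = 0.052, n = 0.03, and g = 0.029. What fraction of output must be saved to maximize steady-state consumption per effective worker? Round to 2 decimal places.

Capital per effective worker breaks even when investment replaces (n + g + δ)·k; here n + g + δ = 0.111.
At the golden rule MPK = n+g+δ, and in any Cobb-Douglas steady state s = (n+g+δ)·k/y = MPK·k/y = capital's share 0.23.

s_gold = 0.23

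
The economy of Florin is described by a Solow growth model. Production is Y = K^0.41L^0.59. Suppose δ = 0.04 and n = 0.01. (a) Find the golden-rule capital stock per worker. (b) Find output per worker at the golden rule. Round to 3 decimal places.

Break-even investment rate: n + δ = 0.01 + 0.04 = 0.05.
Golden rule sets MPK = n+δ: 0.41·k^(0.41−1) = 0.05, so k_gold = (0.41/0.05)^(1/0.59) ≈ 35.3865.
y_gold = 35.3865^0.41 ≈ 4.3154.

(a) k_gold ≈ 35.386; (b) y_gold ≈ 4.315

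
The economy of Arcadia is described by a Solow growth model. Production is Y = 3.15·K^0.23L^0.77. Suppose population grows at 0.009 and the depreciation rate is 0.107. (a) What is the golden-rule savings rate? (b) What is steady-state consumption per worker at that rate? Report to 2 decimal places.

(a) s_gold = 0.23; (b) c_gold ≈ 4.19

The effective depreciation rate is n + δ = 0.009 + 0.107 = 0.116.
For Cobb-Douglas, s_gold equals capital's share: s_gold = 0.23.
Maximizing c = f(k) − (n+δ)·k gives f'(k) = n+δ, i.e. 0.23·3.15·k^(0.23−1) = 0.116, so k_gold = (0.23·3.15/0.116)^(1/0.77) ≈ 10.7950.
y_gold = 3.15·10.7950^0.23 ≈ 5.4444; c_gold = (1−0.23)·y_gold ≈ 4.1922.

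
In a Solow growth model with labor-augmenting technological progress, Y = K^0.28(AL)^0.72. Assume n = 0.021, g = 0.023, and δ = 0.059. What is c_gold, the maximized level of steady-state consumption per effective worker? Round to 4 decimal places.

c_gold ≈ 1.0623

Break-even investment rate: n + g + δ = 0.021 + 0.023 + 0.059 = 0.103.
Golden rule sets MPK = n+g+δ: 0.28·k^(0.28−1) = 0.103, so k_gold = (0.28/0.103)^(1/0.72) ≈ 4.0107.
y_gold = 4.0107^0.28 ≈ 1.4754.
c_gold = y_gold − (n+g+δ)·k_gold = 1.4754 − 0.103·4.0107 ≈ 1.0623.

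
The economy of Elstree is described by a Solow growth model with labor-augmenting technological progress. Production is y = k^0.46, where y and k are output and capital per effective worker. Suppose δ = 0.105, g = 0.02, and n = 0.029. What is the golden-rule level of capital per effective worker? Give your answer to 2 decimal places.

n + g + δ = 0.029 + 0.02 + 0.105 = 0.154.
Golden rule sets MPK = n+g+δ: 0.46·k^(0.46−1) = 0.154, so k_gold = (0.46/0.154)^(1/0.54) ≈ 7.5870.

k_gold ≈ 7.59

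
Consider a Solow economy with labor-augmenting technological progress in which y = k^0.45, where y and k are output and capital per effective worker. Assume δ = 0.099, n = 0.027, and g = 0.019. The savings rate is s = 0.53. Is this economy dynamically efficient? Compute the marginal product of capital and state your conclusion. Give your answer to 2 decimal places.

Capital per effective worker breaks even when investment replaces (n + g + δ)·k; here n + g + δ = 0.145.
Steady-state k*: s·k^0.45 = 0.145·k gives k* = (0.53/0.145)^(1/0.55) ≈ 10.5553.
MPK = 0.45·10.5553^(-0.55) ≈ 0.1231.
MPK < n+g+δ = 0.145, so the economy is dynamically inefficient (over-saving).

dynamically inefficient; MPK ≈ 0.12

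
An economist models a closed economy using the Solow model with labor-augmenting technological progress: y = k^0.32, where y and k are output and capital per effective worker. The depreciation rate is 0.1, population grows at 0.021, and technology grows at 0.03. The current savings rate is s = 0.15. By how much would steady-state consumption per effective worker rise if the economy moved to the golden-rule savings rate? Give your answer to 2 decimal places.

n + g + δ = 0.021 + 0.03 + 0.1 = 0.151.
Current steady state (s = 0.15): k* = (0.15/0.151)^(1/0.68) ≈ 0.9903, y* = 0.9903^0.32 ≈ 0.9969, c* = (1−0.15)·0.9969 ≈ 0.8473.
Setting f'(k) = n+g+δ gives 0.32·k^(0.32−1) = 0.151, hence k_gold = (0.32/0.151)^(1/0.68) ≈ 3.0176.
y_gold = 3.0176^0.32 ≈ 1.4239, c_gold = y_gold − 0.151·k_gold ≈ 0.9683.
Gain: Δc = 0.9683 − 0.8473 ≈ 0.1209.

Δc ≈ 0.12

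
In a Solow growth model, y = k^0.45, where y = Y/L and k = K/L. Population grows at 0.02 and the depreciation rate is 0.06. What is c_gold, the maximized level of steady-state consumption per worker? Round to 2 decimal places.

The effective depreciation rate is n + δ = 0.02 + 0.06 = 0.08.
Setting f'(k) = n+δ gives 0.45·k^(0.45−1) = 0.08, hence k_gold = (0.45/0.08)^(1/0.55) ≈ 23.1132.
y_gold = 23.1132^0.45 ≈ 4.1090.
c_gold = y_gold − (n+δ)·k_gold = 4.1090 − 0.08·23.1132 ≈ 2.2600.

c_gold ≈ 2.26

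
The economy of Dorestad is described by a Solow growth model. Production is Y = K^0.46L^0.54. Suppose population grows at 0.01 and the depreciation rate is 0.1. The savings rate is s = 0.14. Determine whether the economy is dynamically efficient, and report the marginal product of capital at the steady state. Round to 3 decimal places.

n + δ = 0.01 + 0.1 = 0.11.
Steady-state k*: s·k^0.46 = 0.11·k gives k* = (0.14/0.11)^(1/0.54) ≈ 1.5630.
MPK = 0.46·1.5630^(-0.54) ≈ 0.3614.
MPK > n+δ = 0.11, so the economy is dynamically efficient (under-saving).

dynamically efficient; MPK ≈ 0.361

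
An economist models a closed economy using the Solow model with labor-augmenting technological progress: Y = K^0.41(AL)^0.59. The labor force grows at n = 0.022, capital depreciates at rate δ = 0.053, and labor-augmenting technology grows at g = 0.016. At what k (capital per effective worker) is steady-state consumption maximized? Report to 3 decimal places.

k_gold ≈ 12.824

Break-even investment rate: n + g + δ = 0.022 + 0.016 + 0.053 = 0.091.
Golden rule sets MPK = n+g+δ: 0.41·k^(0.41−1) = 0.091, so k_gold = (0.41/0.091)^(1/0.59) ≈ 12.8244.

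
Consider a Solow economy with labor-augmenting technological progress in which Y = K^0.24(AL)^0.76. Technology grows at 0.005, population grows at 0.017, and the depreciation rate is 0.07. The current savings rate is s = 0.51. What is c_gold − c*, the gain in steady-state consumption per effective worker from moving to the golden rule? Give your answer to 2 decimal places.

Break-even investment rate: n + g + δ = 0.017 + 0.005 + 0.07 = 0.092.
Current steady state (s = 0.51): k* = (0.51/0.092)^(1/0.76) ≈ 9.5205, y* = 9.5205^0.24 ≈ 1.7174, c* = (1−0.51)·1.7174 ≈ 0.8415.
Golden rule sets MPK = n+g+δ: 0.24·k^(0.24−1) = 0.092, so k_gold = (0.24/0.092)^(1/0.76) ≈ 3.5312.
y_gold = 3.5312^0.24 ≈ 1.3536, c_gold = y_gold − 0.092·k_gold ≈ 1.0288.
Gain: Δc = 1.0288 − 0.8415 ≈ 0.1872.

Δc ≈ 0.19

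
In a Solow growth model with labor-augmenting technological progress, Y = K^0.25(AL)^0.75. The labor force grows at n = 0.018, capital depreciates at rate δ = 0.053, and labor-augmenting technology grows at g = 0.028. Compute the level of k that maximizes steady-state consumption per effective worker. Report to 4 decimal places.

The effective depreciation rate is n + g + δ = 0.018 + 0.028 + 0.053 = 0.099.
Maximizing c = f(k) − (n+g+δ)·k gives f'(k) = n+g+δ, i.e. 0.25·k^(0.25−1) = 0.099, so k_gold = (0.25/0.099)^(1/0.75) ≈ 3.4388.

k_gold ≈ 3.4388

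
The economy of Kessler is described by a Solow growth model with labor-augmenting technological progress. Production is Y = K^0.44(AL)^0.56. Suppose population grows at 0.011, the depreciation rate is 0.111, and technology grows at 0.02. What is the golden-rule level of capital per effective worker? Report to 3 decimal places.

n + g + δ = 0.011 + 0.02 + 0.111 = 0.142.
Setting f'(k) = n+g+δ gives 0.44·k^(0.44−1) = 0.142, hence k_gold = (0.44/0.142)^(1/0.56) ≈ 7.5349.

k_gold ≈ 7.535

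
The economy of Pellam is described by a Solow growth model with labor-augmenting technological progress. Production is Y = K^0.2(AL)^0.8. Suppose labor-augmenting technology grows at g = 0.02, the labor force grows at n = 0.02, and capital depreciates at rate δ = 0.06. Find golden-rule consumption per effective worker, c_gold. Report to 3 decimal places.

Capital per effective worker breaks even when investment replaces (n + g + δ)·k; here n + g + δ = 0.1.
Golden rule sets MPK = n+g+δ: 0.2·k^(0.2−1) = 0.1, so k_gold = (0.2/0.1)^(1/0.8) ≈ 2.3784.
y_gold = 2.3784^0.2 ≈ 1.1892.
c_gold = y_gold − (n+g+δ)·k_gold = 1.1892 − 0.1·2.3784 ≈ 0.9514.

c_gold ≈ 0.951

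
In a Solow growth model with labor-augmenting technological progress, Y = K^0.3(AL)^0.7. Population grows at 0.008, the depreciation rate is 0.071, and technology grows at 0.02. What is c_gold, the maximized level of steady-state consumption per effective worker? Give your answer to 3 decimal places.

Capital per effective worker breaks even when investment replaces (n + g + δ)·k; here n + g + δ = 0.099.
Maximizing c = f(k) − (n+g+δ)·k gives f'(k) = n+g+δ, i.e. 0.3·k^(0.3−1) = 0.099, so k_gold = (0.3/0.099)^(1/0.7) ≈ 4.8735.
y_gold = 4.8735^0.3 ≈ 1.6082.
c_gold = y_gold − (n+g+δ)·k_gold = 1.6082 − 0.099·4.8735 ≈ 1.1258.

c_gold ≈ 1.126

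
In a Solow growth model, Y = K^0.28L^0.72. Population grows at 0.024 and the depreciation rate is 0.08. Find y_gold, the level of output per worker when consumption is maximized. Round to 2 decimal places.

Capital per worker breaks even when investment replaces (n + δ)·k; here n + δ = 0.104.
At the golden rule the marginal product of capital equals n+δ: 0.28·k^(0.28−1) = 0.104. Solving, k_gold = (0.28/0.104)^(1/0.72) ≈ 3.9573.
Output: y_gold = k_gold^0.28 = 3.9573^0.28 ≈ 1.4698.

y_gold ≈ 1.47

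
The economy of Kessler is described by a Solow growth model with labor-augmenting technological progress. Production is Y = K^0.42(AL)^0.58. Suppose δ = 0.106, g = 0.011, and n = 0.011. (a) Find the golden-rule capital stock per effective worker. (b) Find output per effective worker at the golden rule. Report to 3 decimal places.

(a) k_gold ≈ 7.758; (b) y_gold ≈ 2.364

The effective depreciation rate is n + g + δ = 0.011 + 0.011 + 0.106 = 0.128.
Maximizing c = f(k) − (n+g+δ)·k gives f'(k) = n+g+δ, i.e. 0.42·k^(0.42−1) = 0.128, so k_gold = (0.42/0.128)^(1/0.58) ≈ 7.7575.
y_gold = 7.7575^0.42 ≈ 2.3642.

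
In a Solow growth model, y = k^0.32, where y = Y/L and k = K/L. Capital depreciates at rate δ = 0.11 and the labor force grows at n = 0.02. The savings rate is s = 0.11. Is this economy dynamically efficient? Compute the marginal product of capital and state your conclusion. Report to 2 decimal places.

dynamically efficient; MPK ≈ 0.38

n + δ = 0.02 + 0.11 = 0.13.
Steady-state k*: s·k^0.32 = 0.13·k gives k* = (0.11/0.13)^(1/0.68) ≈ 0.7822.
MPK = 0.32·0.7822^(-0.68) ≈ 0.3782.
MPK > n+δ = 0.13, so the economy is dynamically efficient (under-saving).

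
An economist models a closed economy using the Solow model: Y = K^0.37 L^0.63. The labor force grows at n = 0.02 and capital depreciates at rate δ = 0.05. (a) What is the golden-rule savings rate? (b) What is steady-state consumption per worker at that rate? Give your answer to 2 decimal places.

Break-even investment rate: n + δ = 0.02 + 0.05 = 0.07.
For Cobb-Douglas, s_gold equals capital's share: s_gold = 0.37.
Golden rule sets MPK = n+δ: 0.37·k^(0.37−1) = 0.07, so k_gold = (0.37/0.07)^(1/0.63) ≈ 14.0535.
y_gold = 14.0535^0.37 ≈ 2.6588; c_gold = (1−0.37)·y_gold ≈ 1.6750.

(a) s_gold = 0.37; (b) c_gold ≈ 1.68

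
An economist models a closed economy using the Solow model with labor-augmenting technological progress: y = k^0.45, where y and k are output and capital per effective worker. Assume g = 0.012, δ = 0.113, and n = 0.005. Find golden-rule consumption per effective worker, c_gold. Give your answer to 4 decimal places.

Capital per effective worker breaks even when investment replaces (n + g + δ)·k; here n + g + δ = 0.13.
Setting f'(k) = n+g+δ gives 0.45·k^(0.45−1) = 0.13, hence k_gold = (0.45/0.13)^(1/0.55) ≈ 9.5607.
y_gold = 9.5607^0.45 ≈ 2.7620.
c_gold = y_gold − (n+g+δ)·k_gold = 2.7620 − 0.13·9.5607 ≈ 1.5191.

c_gold ≈ 1.5191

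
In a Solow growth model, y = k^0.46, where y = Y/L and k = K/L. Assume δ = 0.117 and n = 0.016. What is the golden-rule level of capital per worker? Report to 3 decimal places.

The effective depreciation rate is n + δ = 0.016 + 0.117 = 0.133.
At the golden rule the marginal product of capital equals n+δ: 0.46·k^(0.46−1) = 0.133. Solving, k_gold = (0.46/0.133)^(1/0.54) ≈ 9.9535.

k_gold ≈ 9.953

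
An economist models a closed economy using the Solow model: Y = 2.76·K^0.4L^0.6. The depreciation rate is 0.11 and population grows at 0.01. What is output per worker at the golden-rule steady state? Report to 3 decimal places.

n + δ = 0.01 + 0.11 = 0.12.
Maximizing c = f(k) − (n+δ)·k gives f'(k) = n+δ, i.e. 0.4·2.76·k^(0.4−1) = 0.12, so k_gold = (0.4·2.76/0.12)^(1/0.6) ≈ 40.3936.
Output: y_gold = 2.76·k_gold^0.4 = 2.76·40.3936^0.4 ≈ 12.1181.

y_gold ≈ 12.118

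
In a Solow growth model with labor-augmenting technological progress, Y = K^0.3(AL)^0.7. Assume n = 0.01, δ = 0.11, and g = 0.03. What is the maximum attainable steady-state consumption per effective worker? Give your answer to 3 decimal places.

c_gold ≈ 0.942

The effective depreciation rate is n + g + δ = 0.01 + 0.03 + 0.11 = 0.15.
Maximizing c = f(k) − (n+g+δ)·k gives f'(k) = n+g+δ, i.e. 0.3·k^(0.3−1) = 0.15, so k_gold = (0.3/0.15)^(1/0.7) ≈ 2.6918.
y_gold = 2.6918^0.3 ≈ 1.3459.
c_gold = y_gold − (n+g+δ)·k_gold = 1.3459 − 0.15·2.6918 ≈ 0.9421.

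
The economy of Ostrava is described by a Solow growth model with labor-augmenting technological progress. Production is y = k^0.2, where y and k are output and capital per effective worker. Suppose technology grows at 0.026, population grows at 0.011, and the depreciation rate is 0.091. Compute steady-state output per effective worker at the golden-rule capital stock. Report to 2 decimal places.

y_gold ≈ 1.12

Capital per effective worker breaks even when investment replaces (n + g + δ)·k; here n + g + δ = 0.128.
Golden rule sets MPK = n+g+δ: 0.2·k^(0.2−1) = 0.128, so k_gold = (0.2/0.128)^(1/0.8) ≈ 1.7469.
Output: y_gold = k_gold^0.2 = 1.7469^0.2 ≈ 1.1180.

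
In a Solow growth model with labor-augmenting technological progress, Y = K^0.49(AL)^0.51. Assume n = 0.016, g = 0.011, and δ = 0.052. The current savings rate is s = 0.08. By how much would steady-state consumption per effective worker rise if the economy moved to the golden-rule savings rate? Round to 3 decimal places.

Δc ≈ 2.014

Break-even investment rate: n + g + δ = 0.016 + 0.011 + 0.052 = 0.079.
Current steady state (s = 0.08): k* = (0.08/0.079)^(1/0.51) ≈ 1.0250, y* = 1.0250^0.49 ≈ 1.0122, c* = (1−0.08)·1.0122 ≈ 0.9312.
Setting f'(k) = n+g+δ gives 0.49·k^(0.49−1) = 0.079, hence k_gold = (0.49/0.079)^(1/0.51) ≈ 35.8143.
y_gold = 35.8143^0.49 ≈ 5.7741, c_gold = y_gold − 0.079·k_gold ≈ 2.9448.
Gain: Δc = 2.9448 − 0.9312 ≈ 2.0136.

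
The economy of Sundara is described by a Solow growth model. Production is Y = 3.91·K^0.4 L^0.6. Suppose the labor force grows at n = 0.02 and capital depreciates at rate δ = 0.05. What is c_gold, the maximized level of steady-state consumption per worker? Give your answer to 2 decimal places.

n + δ = 0.02 + 0.05 = 0.07.
Golden rule sets MPK = n+δ: 0.4·3.91·k^(0.4−1) = 0.07, so k_gold = (0.4·3.91/0.07)^(1/0.6) ≈ 177.2411.
y_gold = 3.91·177.2411^0.4 ≈ 31.0172.
c_gold = y_gold − (n+δ)·k_gold = 31.0172 − 0.07·177.2411 ≈ 18.6103.

c_gold ≈ 18.61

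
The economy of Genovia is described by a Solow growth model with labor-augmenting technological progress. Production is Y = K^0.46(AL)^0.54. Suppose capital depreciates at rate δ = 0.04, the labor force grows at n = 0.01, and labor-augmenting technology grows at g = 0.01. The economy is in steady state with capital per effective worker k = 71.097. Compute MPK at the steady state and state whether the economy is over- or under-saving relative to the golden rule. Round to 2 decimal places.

Capital per effective worker breaks even when investment replaces (n + g + δ)·k; here n + g + δ = 0.06.
MPK = 0.46·k^(0.46−1) = 0.46·71.097^(-0.54) ≈ 0.0460.
MPK < 0.06, so the economy is dynamically inefficient (over-saving).

over-saving; MPK ≈ 0.05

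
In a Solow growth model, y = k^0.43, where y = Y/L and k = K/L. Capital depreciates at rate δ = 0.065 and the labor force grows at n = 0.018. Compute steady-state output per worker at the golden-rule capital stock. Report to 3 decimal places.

Break-even investment rate: n + δ = 0.018 + 0.065 = 0.083.
Maximizing c = f(k) − (n+δ)·k gives f'(k) = n+δ, i.e. 0.43·k^(0.43−1) = 0.083, so k_gold = (0.43/0.083)^(1/0.57) ≈ 17.9191.
Output: y_gold = k_gold^0.43 = 17.9191^0.43 ≈ 3.4588.

y_gold ≈ 3.459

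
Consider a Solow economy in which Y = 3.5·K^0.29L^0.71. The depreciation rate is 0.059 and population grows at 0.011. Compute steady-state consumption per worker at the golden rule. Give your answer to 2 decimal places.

c_gold ≈ 7.41

n + δ = 0.011 + 0.059 = 0.07.
Maximizing c = f(k) − (n+δ)·k gives f'(k) = n+δ, i.e. 0.29·3.5·k^(0.29−1) = 0.07, so k_gold = (0.29·3.5/0.07)^(1/0.71) ≈ 43.2245.
y_gold = 3.5·43.2245^0.29 ≈ 10.4335.
c_gold = y_gold − (n+δ)·k_gold = 10.4335 − 0.07·43.2245 ≈ 7.4078.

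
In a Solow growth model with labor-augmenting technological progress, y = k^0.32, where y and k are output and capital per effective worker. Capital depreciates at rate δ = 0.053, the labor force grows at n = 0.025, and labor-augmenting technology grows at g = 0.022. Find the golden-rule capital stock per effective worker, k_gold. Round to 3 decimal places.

k_gold ≈ 5.532

Break-even investment rate: n + g + δ = 0.025 + 0.022 + 0.053 = 0.1.
Golden rule sets MPK = n+g+δ: 0.32·k^(0.32−1) = 0.1, so k_gold = (0.32/0.1)^(1/0.68) ≈ 5.5318.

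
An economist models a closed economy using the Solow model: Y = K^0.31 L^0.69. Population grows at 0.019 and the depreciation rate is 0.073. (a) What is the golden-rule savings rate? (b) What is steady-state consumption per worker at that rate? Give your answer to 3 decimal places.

(a) s_gold = 0.310; (b) c_gold ≈ 1.191

n + δ = 0.019 + 0.073 = 0.092.
For Cobb-Douglas, s_gold equals capital's share: s_gold = 0.31.
At the golden rule the marginal product of capital equals n+δ: 0.31·k^(0.31−1) = 0.092. Solving, k_gold = (0.31/0.092)^(1/0.69) ≈ 5.8157.
y_gold = 5.8157^0.31 ≈ 1.7259; c_gold = (1−0.31)·y_gold ≈ 1.1909.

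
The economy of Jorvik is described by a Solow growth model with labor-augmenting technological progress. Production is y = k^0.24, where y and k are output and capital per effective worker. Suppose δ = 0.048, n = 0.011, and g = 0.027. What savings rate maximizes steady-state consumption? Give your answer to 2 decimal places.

The effective depreciation rate is n + g + δ = 0.011 + 0.027 + 0.048 = 0.086.
At the golden rule MPK = n+g+δ, and in any Cobb-Douglas steady state s = (n+g+δ)·k/y = MPK·k/y = capital's share 0.24.

s_gold = 0.24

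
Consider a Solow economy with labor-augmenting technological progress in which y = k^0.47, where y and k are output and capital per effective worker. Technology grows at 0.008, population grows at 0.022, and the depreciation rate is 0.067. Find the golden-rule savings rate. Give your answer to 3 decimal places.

s_gold = 0.470

n + g + δ = 0.022 + 0.008 + 0.067 = 0.097.
At the golden rule MPK = n+g+δ, and in any Cobb-Douglas steady state s = (n+g+δ)·k/y = MPK·k/y = capital's share 0.47.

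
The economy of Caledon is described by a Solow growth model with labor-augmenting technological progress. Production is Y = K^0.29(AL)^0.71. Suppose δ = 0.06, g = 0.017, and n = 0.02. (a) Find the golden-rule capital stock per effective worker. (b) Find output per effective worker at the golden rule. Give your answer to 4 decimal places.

(a) k_gold ≈ 4.6762; (b) y_gold ≈ 1.5641

Break-even investment rate: n + g + δ = 0.02 + 0.017 + 0.06 = 0.097.
At the golden rule the marginal product of capital equals n+g+δ: 0.29·k^(0.29−1) = 0.097. Solving, k_gold = (0.29/0.097)^(1/0.71) ≈ 4.6762.
y_gold = 4.6762^0.29 ≈ 1.5641.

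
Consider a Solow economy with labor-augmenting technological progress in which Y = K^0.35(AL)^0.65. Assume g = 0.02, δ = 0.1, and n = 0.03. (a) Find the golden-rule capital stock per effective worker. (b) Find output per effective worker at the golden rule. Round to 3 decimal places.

n + g + δ = 0.03 + 0.02 + 0.1 = 0.15.
Golden rule sets MPK = n+g+δ: 0.35·k^(0.35−1) = 0.15, so k_gold = (0.35/0.15)^(1/0.65) ≈ 3.6823.
y_gold = 3.6823^0.35 ≈ 1.5781.

(a) k_gold ≈ 3.682; (b) y_gold ≈ 1.578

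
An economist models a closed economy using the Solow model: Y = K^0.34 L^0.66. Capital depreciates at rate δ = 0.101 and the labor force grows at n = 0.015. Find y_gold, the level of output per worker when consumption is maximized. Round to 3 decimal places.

The effective depreciation rate is n + δ = 0.015 + 0.101 = 0.116.
Setting f'(k) = n+δ gives 0.34·k^(0.34−1) = 0.116, hence k_gold = (0.34/0.116)^(1/0.66) ≈ 5.1004.
Output: y_gold = k_gold^0.34 = 5.1004^0.34 ≈ 1.7401.

y_gold ≈ 1.740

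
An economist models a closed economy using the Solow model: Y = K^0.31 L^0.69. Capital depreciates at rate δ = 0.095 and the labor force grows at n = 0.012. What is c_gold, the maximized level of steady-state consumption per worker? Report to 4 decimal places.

c_gold ≈ 1.1128

Capital per worker breaks even when investment replaces (n + δ)·k; here n + δ = 0.107.
Golden rule sets MPK = n+δ: 0.31·k^(0.31−1) = 0.107, so k_gold = (0.31/0.107)^(1/0.69) ≈ 4.6723.
y_gold = 4.6723^0.31 ≈ 1.6127.
c_gold = y_gold − (n+δ)·k_gold = 1.6127 − 0.107·4.6723 ≈ 1.1128.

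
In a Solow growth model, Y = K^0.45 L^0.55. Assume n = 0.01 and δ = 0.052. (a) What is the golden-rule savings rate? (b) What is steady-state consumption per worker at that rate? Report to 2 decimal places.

(a) s_gold = 0.45; (b) c_gold ≈ 2.78

Capital per worker breaks even when investment replaces (n + δ)·k; here n + δ = 0.062.
For Cobb-Douglas, s_gold equals capital's share: s_gold = 0.45.
Golden rule sets MPK = n+δ: 0.45·k^(0.45−1) = 0.062, so k_gold = (0.45/0.062)^(1/0.55) ≈ 36.7391.
y_gold = 36.7391^0.45 ≈ 5.0618; c_gold = (1−0.45)·y_gold ≈ 2.7840.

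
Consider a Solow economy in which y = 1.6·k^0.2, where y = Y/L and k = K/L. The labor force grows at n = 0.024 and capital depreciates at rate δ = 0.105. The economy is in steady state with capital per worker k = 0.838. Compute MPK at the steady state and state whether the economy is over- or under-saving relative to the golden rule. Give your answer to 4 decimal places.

under-saving; MPK ≈ 0.3686

The effective depreciation rate is n + δ = 0.024 + 0.105 = 0.129.
MPK = 0.2·1.6·k^(0.2−1) = 0.2·1.6·0.838^(-0.8) ≈ 0.3686.
MPK > 0.129, so the economy is dynamically efficient (under-saving).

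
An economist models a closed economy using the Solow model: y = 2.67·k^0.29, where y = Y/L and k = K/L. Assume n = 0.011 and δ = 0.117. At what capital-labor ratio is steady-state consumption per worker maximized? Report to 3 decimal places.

The effective depreciation rate is n + δ = 0.011 + 0.117 = 0.128.
Maximizing c = f(k) − (n+δ)·k gives f'(k) = n+δ, i.e. 0.29·2.67·k^(0.29−1) = 0.128, so k_gold = (0.29·2.67/0.128)^(1/0.71) ≈ 12.6178.

k_gold ≈ 12.618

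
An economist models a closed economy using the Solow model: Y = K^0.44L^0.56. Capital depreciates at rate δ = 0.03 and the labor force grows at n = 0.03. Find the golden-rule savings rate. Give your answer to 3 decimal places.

Capital per worker breaks even when investment replaces (n + δ)·k; here n + δ = 0.06.
At the golden rule MPK = n+δ, and in any Cobb-Douglas steady state s = (n+δ)·k/y = MPK·k/y = capital's share 0.44.

s_gold = 0.440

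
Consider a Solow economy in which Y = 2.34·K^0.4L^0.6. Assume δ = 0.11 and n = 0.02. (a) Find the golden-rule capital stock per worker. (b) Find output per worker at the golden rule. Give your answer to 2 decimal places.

The effective depreciation rate is n + δ = 0.02 + 0.11 = 0.13.
At the golden rule the marginal product of capital equals n+δ: 0.4·2.34·k^(0.4−1) = 0.13. Solving, k_gold = (0.4·2.34/0.13)^(1/0.6) ≈ 26.8465.
y_gold = 2.34·26.8465^0.4 ≈ 8.7251.

(a) k_gold ≈ 26.85; (b) y_gold ≈ 8.73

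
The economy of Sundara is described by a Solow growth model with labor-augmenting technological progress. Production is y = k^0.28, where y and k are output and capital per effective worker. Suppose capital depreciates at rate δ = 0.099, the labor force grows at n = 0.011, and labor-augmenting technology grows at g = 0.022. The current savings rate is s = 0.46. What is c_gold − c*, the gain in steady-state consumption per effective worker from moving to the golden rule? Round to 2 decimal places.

n + g + δ = 0.011 + 0.022 + 0.099 = 0.132.
Current steady state (s = 0.46): k* = (0.46/0.132)^(1/0.72) ≈ 5.6628, y* = 5.6628^0.28 ≈ 1.6250, c* = (1−0.46)·1.6250 ≈ 0.8775.
Maximizing c = f(k) − (n+g+δ)·k gives f'(k) = n+g+δ, i.e. 0.28·k^(0.28−1) = 0.132, so k_gold = (0.28/0.132)^(1/0.72) ≈ 2.8418.
y_gold = 2.8418^0.28 ≈ 1.3397, c_gold = y_gold − 0.132·k_gold ≈ 0.9646.
Gain: Δc = 0.9646 − 0.8775 ≈ 0.0871.

Δc ≈ 0.09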